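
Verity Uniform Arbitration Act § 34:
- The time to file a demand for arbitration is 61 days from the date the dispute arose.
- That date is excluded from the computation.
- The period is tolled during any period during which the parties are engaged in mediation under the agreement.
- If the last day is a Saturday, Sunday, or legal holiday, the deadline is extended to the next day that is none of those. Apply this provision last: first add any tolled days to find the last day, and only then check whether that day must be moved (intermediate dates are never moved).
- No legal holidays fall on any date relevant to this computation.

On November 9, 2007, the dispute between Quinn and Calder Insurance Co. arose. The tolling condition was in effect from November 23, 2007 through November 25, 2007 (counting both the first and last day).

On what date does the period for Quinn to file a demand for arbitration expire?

61 days after November 9, 2007 is January 9, 2008.
From November 23, 2007 through November 25, 2007 inclusive is 3 days; tolling adds 3 days: January 9, 2008 + 3 days = January 12, 2008.
January 12, 2008 is Saturday; January 13, 2008 is Sunday. The next qualifying day is January 14, 2008.

January 14, 2008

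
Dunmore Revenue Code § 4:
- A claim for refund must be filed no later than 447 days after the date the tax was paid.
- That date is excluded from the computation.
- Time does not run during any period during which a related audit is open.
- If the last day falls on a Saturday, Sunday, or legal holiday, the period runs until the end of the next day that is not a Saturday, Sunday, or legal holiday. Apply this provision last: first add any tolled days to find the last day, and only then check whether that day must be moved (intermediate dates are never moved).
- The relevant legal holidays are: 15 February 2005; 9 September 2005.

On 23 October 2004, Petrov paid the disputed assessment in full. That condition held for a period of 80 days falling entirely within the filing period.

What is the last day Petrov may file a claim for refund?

447 days after 23 October 2004 is January 13, 2006.
Tolling adds 80 days: January 13, 2006 + 80 days = April 3, 2006.
April 3, 2006 is a Monday and not a legal holiday, so no extension applies.

April 3, 2006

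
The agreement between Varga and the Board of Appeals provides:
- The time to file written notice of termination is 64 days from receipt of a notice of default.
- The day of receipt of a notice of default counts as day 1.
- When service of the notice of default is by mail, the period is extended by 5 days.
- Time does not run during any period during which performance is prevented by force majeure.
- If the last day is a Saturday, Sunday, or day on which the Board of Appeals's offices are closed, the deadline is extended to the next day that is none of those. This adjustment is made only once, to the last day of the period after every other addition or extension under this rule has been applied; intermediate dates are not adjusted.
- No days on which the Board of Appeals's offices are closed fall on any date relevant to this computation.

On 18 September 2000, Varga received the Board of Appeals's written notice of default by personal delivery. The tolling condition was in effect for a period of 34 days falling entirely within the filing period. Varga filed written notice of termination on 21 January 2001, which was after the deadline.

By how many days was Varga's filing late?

27 days

Counting 18 September 2000 as day 1, day 64 is November 20, 2000.
Service was not by mail, so no mail extension applies.
Tolling adds 34 days: November 20, 2000 + 34 days = December 24, 2000.
December 24, 2000 is Sunday. The next qualifying day is December 25, 2000.
The deadline is December 25, 2000; from December 25, 2000 to January 21, 2001 is 27 days.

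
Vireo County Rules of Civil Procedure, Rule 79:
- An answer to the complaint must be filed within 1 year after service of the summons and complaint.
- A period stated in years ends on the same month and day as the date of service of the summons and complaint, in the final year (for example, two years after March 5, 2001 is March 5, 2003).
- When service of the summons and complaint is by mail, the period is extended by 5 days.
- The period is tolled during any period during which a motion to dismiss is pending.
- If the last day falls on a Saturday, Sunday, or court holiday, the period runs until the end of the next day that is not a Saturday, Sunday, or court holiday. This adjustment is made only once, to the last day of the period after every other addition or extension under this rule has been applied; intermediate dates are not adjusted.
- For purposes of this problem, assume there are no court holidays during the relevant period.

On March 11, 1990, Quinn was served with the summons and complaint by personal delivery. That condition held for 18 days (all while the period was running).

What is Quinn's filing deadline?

March 29, 1991

1 year after March 11, 1990 is March 11, 1991.
Service was not by mail, so no mail extension applies.
Tolling adds 18 days: March 11, 1991 + 18 days = March 29, 1991.
March 29, 1991 is a Friday and not a court holiday, so no extension applies.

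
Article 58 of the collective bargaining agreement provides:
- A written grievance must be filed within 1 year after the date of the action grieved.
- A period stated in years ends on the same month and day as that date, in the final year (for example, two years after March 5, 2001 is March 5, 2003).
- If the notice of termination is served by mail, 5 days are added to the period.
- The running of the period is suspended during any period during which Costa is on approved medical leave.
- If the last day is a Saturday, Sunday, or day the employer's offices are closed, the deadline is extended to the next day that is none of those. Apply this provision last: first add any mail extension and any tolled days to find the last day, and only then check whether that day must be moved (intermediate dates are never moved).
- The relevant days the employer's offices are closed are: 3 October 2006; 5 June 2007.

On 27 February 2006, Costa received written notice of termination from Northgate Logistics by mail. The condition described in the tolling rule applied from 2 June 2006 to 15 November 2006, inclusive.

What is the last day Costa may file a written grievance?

1 year after 27 February 2006 is February 27, 2007.
Service was by mail, adding 5 days: February 27, 2007 + 5 days = March 4, 2007.
From June 2, 2006 through November 15, 2006 inclusive is 167 days; tolling adds 167 days: March 4, 2007 + 167 days = August 18, 2007.
August 18, 2007 is Saturday; August 19, 2007 is Sunday. The next qualifying day is August 20, 2007.

August 20, 2007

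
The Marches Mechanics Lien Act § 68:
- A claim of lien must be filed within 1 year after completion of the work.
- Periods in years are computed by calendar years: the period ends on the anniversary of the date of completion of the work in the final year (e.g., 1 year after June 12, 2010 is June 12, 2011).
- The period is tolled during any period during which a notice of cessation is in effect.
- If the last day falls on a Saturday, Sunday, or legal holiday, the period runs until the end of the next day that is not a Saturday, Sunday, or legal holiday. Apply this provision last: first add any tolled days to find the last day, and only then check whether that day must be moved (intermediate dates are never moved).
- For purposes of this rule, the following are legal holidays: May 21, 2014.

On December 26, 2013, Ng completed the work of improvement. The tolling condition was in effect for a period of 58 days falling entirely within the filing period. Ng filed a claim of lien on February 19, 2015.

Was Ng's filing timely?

1 year after December 26, 2013 is December 26, 2014.
Tolling adds 58 days: December 26, 2014 + 58 days = February 22, 2015.
February 22, 2015 is Sunday. The next qualifying day is February 23, 2015.
The deadline is February 23, 2015; the filing on February 19, 2015 is on or before that date.

Yes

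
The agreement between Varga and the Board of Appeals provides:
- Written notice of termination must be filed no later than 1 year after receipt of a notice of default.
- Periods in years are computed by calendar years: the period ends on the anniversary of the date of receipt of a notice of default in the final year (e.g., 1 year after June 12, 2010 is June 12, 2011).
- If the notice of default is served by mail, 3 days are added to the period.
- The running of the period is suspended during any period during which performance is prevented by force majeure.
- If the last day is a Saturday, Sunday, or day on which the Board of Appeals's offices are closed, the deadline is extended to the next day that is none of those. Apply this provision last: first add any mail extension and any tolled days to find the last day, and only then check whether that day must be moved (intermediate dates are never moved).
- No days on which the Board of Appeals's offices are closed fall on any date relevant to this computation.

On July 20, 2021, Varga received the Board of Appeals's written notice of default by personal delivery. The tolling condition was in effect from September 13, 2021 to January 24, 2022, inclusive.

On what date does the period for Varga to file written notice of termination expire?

December 1, 2022

1 year after July 20, 2021 is July 20, 2022.
Service was not by mail, so no mail extension applies.
From September 13, 2021 through January 24, 2022 inclusive is 134 days; tolling adds 134 days: July 20, 2022 + 134 days = December 1, 2022.
December 1, 2022 is a Thursday and not a day on which the Board of Appeals's offices are closed, so no extension applies.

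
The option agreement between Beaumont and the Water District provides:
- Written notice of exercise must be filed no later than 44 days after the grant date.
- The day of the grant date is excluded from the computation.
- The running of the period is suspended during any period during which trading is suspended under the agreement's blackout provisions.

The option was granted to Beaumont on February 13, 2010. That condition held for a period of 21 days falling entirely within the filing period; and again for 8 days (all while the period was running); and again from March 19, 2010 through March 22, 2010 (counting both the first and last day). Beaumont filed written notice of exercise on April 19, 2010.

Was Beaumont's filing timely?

Yes

44 days after February 13, 2010 is March 29, 2010.
Tolling adds 21 days: March 29, 2010 + 21 days = April 19, 2010.
Tolling adds 8 days: April 19, 2010 + 8 days = April 27, 2010.
From March 19, 2010 through March 22, 2010 inclusive is 4 days; tolling adds 4 days: April 27, 2010 + 4 days = May 1, 2010.
The deadline is May 1, 2010; the filing on April 19, 2010 is on or before that date.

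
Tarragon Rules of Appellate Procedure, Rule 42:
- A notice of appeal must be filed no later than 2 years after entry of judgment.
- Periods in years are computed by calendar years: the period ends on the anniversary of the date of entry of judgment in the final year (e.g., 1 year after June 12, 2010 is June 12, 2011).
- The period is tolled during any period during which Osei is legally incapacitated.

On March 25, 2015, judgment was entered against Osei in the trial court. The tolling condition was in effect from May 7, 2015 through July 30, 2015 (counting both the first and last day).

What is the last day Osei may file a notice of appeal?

2 years after March 25, 2015 is March 25, 2017.
From May 7, 2015 through July 30, 2015 inclusive is 85 days; tolling adds 85 days: March 25, 2017 + 85 days = June 18, 2017.

June 18, 2017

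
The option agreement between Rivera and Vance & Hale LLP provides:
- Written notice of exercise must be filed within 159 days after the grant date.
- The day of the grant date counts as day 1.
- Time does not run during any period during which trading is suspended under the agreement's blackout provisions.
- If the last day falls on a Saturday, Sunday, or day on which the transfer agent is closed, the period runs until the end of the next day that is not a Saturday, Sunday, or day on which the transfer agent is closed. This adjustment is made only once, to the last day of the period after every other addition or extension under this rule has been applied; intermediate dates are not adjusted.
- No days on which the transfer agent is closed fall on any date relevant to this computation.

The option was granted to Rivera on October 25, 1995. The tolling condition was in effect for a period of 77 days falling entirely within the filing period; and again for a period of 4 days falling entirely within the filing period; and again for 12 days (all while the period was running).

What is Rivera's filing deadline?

Counting October 25, 1995 as day 1, day 159 is March 31, 1996.
Tolling adds 77 days: March 31, 1996 + 77 days = June 16, 1996.
Tolling adds 4 days: June 16, 1996 + 4 days = June 20, 1996.
Tolling adds 12 days: June 20, 1996 + 12 days = July 2, 1996.
July 2, 1996 is a Tuesday and not a day on which the transfer agent is closed, so no extension applies.

July 2, 1996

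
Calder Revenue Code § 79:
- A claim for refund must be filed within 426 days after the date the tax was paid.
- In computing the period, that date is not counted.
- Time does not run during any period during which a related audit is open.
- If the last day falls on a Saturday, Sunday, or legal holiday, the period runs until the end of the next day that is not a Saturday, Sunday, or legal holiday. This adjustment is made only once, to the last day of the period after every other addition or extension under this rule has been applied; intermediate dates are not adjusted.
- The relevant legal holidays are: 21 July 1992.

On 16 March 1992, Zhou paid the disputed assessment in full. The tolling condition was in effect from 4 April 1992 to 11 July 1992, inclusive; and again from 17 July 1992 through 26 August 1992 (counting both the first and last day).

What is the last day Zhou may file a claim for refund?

426 days after 16 March 1992 is May 16, 1993.
From April 4, 1992 through July 11, 1992 inclusive is 99 days; tolling adds 99 days: May 16, 1993 + 99 days = August 23, 1993.
From July 17, 1992 through August 26, 1992 inclusive is 41 days; tolling adds 41 days: August 23, 1993 + 41 days = October 3, 1993.
October 3, 1993 is Sunday. The next qualifying day is October 4, 1993.

October 4, 1993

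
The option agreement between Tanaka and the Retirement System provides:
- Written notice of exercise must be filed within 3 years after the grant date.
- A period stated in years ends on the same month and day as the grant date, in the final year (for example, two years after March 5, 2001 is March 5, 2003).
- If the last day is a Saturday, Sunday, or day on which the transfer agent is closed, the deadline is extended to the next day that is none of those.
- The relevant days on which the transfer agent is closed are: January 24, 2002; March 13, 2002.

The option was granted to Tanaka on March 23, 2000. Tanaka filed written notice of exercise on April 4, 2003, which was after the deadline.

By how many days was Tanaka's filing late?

3 years after March 23, 2000 is March 23, 2003.
March 23, 2003 is Sunday. The next qualifying day is March 24, 2003.
The deadline is March 24, 2003; from March 24, 2003 to April 4, 2003 is 11 days.

11 days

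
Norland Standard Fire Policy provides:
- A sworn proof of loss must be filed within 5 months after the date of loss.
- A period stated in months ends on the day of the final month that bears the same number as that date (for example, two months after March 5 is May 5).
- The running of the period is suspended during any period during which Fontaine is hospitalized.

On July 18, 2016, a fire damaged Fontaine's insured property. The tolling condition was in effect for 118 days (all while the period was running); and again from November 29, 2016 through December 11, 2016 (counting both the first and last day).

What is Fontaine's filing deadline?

5 months after July 18, 2016 is December 18, 2016.
Tolling adds 118 days: December 18, 2016 + 118 days = April 15, 2017.
From November 29, 2016 through December 11, 2016 inclusive is 13 days; tolling adds 13 days: April 15, 2017 + 13 days = April 28, 2017.

April 28, 2017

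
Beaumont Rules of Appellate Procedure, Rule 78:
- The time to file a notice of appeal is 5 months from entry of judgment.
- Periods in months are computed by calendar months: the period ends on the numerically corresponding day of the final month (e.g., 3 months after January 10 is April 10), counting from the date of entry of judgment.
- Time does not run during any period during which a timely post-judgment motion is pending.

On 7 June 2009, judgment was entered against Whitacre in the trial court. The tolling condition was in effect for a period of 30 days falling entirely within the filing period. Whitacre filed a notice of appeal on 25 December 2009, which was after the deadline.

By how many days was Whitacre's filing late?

5 months after 7 June 2009 is November 7, 2009.
Tolling adds 30 days: November 7, 2009 + 30 days = December 7, 2009.
The deadline is December 7, 2009; from December 7, 2009 to December 25, 2009 is 18 days.

18 days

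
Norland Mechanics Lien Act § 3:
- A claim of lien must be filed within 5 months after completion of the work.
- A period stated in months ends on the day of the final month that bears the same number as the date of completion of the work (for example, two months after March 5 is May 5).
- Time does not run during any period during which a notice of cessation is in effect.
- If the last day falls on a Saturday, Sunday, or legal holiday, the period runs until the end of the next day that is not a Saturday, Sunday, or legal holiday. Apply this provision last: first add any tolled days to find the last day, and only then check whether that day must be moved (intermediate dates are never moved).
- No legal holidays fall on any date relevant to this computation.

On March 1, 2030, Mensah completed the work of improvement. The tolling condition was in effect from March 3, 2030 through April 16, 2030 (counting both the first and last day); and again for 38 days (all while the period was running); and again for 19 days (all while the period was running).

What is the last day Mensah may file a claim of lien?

November 11, 2030

5 months after March 1, 2030 is August 1, 2030.
From March 3, 2030 through April 16, 2030 inclusive is 45 days; tolling adds 45 days: August 1, 2030 + 45 days = September 15, 2030.
Tolling adds 38 days: September 15, 2030 + 38 days = October 23, 2030.
Tolling adds 19 days: October 23, 2030 + 19 days = November 11, 2030.
November 11, 2030 is a Monday and not a legal holiday, so no extension applies.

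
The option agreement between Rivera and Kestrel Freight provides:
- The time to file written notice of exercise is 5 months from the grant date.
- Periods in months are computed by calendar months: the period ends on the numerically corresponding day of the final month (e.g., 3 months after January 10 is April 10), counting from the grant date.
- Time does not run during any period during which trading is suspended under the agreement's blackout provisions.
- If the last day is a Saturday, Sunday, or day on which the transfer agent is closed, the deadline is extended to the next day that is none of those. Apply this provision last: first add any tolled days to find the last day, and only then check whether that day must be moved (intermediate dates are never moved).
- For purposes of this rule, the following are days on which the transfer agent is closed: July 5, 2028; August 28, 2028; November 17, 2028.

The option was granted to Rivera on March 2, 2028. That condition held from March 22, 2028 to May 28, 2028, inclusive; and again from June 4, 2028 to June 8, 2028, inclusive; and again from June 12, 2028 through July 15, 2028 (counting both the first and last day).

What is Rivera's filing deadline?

5 months after March 2, 2028 is August 2, 2028.
From March 22, 2028 through May 28, 2028 inclusive is 68 days; tolling adds 68 days: August 2, 2028 + 68 days = October 9, 2028.
From June 4, 2028 through June 8, 2028 inclusive is 5 days; tolling adds 5 days: October 9, 2028 + 5 days = October 14, 2028.
From June 12, 2028 through July 15, 2028 inclusive is 34 days; tolling adds 34 days: October 14, 2028 + 34 days = November 17, 2028.
November 17, 2028 is a listed holiday; November 18, 2028 is Saturday; November 19, 2028 is Sunday. The next qualifying day is November 20, 2028.

November 20, 2028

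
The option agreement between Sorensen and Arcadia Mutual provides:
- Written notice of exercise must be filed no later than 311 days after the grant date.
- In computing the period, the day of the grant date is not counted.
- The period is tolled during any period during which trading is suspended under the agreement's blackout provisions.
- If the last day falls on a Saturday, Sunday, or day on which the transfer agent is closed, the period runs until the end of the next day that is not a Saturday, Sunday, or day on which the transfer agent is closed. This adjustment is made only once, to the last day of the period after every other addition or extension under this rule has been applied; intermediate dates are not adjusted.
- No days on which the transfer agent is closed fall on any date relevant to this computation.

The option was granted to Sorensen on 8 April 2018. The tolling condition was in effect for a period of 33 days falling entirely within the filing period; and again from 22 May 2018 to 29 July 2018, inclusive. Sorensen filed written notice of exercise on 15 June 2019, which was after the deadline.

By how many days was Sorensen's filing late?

19 days

311 days after 8 April 2018 is February 13, 2019.
Tolling adds 33 days: February 13, 2019 + 33 days = March 18, 2019.
From May 22, 2018 through July 29, 2018 inclusive is 69 days; tolling adds 69 days: March 18, 2019 + 69 days = May 26, 2019.
May 26, 2019 is Sunday. The next qualifying day is May 27, 2019.
The deadline is May 27, 2019; from May 27, 2019 to June 15, 2019 is 19 days.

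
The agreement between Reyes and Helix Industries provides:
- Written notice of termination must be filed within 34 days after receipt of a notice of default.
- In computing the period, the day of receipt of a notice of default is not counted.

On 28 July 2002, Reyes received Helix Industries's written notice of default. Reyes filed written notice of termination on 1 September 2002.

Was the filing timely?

34 days after 28 July 2002 is August 31, 2002.
The deadline is August 31, 2002; the filing on September 1, 2002 is after that date.

No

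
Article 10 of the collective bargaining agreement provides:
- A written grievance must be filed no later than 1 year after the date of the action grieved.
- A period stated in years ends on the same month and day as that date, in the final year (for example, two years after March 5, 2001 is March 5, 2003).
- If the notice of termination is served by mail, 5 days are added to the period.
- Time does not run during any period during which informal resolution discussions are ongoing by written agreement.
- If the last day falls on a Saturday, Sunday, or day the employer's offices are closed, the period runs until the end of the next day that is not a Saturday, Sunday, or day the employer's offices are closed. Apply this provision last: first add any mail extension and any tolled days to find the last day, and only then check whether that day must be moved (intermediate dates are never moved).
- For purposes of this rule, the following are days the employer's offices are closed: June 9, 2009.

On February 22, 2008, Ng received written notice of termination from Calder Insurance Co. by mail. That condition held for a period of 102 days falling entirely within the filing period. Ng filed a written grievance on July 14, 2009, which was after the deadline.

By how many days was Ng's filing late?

1 year after February 22, 2008 is February 22, 2009.
Service was by mail, adding 5 days: February 22, 2009 + 5 days = February 27, 2009.
Tolling adds 102 days: February 27, 2009 + 102 days = June 9, 2009.
June 9, 2009 is a listed holiday. The next qualifying day is June 10, 2009.
The deadline is June 10, 2009; from June 10, 2009 to July 14, 2009 is 34 days.

34 days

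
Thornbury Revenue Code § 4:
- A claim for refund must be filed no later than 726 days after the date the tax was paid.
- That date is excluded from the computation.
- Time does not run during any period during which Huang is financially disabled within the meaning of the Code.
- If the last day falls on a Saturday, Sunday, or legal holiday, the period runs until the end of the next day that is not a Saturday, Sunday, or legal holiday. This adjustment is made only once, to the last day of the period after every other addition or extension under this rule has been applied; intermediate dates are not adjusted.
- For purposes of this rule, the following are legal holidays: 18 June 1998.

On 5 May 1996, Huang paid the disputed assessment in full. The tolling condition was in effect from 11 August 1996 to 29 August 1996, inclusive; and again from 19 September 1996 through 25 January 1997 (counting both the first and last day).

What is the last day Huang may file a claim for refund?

726 days after 5 May 1996 is May 1, 1998.
From August 11, 1996 through August 29, 1996 inclusive is 19 days; tolling adds 19 days: May 1, 1998 + 19 days = May 20, 1998.
From September 19, 1996 through January 25, 1997 inclusive is 129 days; tolling adds 129 days: May 20, 1998 + 129 days = September 26, 1998.
September 26, 1998 is Saturday; September 27, 1998 is Sunday. The next qualifying day is September 28, 1998.

September 28, 1998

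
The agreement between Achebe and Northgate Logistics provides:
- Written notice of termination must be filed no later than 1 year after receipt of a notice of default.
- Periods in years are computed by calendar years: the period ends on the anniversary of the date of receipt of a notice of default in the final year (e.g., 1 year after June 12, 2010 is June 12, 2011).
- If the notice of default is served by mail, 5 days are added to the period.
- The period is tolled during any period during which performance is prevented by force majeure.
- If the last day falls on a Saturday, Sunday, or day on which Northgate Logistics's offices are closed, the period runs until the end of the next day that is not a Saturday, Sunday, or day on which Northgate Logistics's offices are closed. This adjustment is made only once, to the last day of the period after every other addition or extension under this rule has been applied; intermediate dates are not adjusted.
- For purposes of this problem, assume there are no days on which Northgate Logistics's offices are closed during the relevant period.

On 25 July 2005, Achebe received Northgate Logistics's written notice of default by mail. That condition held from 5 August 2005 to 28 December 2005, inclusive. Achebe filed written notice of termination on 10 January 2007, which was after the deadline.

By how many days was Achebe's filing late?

16 days

1 year after 25 July 2005 is July 25, 2006.
Service was by mail, adding 5 days: July 25, 2006 + 5 days = July 30, 2006.
From August 5, 2005 through December 28, 2005 inclusive is 146 days; tolling adds 146 days: July 30, 2006 + 146 days = December 23, 2006.
December 23, 2006 is Saturday; December 24, 2006 is Sunday. The next qualifying day is December 25, 2006.
The deadline is December 25, 2006; from December 25, 2006 to January 10, 2007 is 16 days.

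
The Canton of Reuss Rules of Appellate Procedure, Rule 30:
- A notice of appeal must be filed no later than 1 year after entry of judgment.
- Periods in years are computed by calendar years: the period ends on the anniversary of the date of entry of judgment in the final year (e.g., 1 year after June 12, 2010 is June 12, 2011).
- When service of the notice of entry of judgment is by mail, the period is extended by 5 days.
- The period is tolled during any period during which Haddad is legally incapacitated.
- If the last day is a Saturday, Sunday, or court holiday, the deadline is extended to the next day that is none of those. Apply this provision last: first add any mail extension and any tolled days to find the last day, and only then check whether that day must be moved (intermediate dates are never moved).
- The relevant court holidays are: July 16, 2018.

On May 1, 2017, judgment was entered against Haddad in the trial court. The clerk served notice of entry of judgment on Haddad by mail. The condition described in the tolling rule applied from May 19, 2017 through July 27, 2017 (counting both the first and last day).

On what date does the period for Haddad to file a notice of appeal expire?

July 17, 2018

1 year after May 1, 2017 is May 1, 2018.
Service was by mail, adding 5 days: May 1, 2018 + 5 days = May 6, 2018.
From May 19, 2017 through July 27, 2017 inclusive is 70 days; tolling adds 70 days: May 6, 2018 + 70 days = July 15, 2018.
July 15, 2018 is Sunday; July 16, 2018 is a listed holiday. The next qualifying day is July 17, 2018.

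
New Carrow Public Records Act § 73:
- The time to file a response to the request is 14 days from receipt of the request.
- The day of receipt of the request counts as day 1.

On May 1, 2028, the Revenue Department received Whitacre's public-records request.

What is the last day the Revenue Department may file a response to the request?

Counting May 1, 2028 as day 1, day 14 is May 14, 2028.

May 14, 2028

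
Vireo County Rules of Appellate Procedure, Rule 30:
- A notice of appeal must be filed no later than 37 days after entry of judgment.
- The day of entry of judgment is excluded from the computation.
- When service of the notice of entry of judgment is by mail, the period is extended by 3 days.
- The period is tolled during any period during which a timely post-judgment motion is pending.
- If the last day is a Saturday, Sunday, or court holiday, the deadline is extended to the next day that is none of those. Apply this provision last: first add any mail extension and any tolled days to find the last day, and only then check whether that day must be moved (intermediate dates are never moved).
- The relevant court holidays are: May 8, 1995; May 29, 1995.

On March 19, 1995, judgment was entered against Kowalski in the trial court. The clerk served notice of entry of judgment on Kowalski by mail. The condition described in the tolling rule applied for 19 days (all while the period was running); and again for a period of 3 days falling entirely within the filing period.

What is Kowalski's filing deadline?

37 days after March 19, 1995 is April 25, 1995.
Service was by mail, adding 3 days: April 25, 1995 + 3 days = April 28, 1995.
Tolling adds 19 days: April 28, 1995 + 19 days = May 17, 1995.
Tolling adds 3 days: May 17, 1995 + 3 days = May 20, 1995.
May 20, 1995 is Saturday; May 21, 1995 is Sunday. The next qualifying day is May 22, 1995.

May 22, 1995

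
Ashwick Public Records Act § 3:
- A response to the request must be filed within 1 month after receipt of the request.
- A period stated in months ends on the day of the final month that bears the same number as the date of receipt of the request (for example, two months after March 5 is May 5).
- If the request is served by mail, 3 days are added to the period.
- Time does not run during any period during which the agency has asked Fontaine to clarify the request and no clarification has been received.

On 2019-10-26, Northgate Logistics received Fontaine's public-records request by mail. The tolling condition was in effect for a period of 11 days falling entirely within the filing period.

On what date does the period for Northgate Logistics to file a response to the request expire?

December 10, 2019

1 month after 2019-10-26 is November 26, 2019.
Service was by mail, adding 3 days: November 26, 2019 + 3 days = November 29, 2019.
Tolling adds 11 days: November 29, 2019 + 11 days = December 10, 2019.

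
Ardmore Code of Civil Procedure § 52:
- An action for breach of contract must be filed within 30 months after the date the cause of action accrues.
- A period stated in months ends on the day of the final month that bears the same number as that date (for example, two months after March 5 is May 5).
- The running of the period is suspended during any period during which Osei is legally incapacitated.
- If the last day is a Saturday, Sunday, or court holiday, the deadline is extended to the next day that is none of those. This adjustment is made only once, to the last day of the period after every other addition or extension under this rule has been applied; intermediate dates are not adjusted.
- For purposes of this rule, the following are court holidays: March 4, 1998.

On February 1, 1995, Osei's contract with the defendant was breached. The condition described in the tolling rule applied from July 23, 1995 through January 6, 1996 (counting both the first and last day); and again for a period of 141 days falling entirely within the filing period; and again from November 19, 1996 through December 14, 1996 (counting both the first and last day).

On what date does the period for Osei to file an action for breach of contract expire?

30 months after February 1, 1995 is August 1, 1997.
From July 23, 1995 through January 6, 1996 inclusive is 168 days; tolling adds 168 days: August 1, 1997 + 168 days = January 16, 1998.
Tolling adds 141 days: January 16, 1998 + 141 days = June 6, 1998.
From November 19, 1996 through December 14, 1996 inclusive is 26 days; tolling adds 26 days: June 6, 1998 + 26 days = July 2, 1998.
July 2, 1998 is a Thursday and not a court holiday, so no extension applies.

July 2, 1998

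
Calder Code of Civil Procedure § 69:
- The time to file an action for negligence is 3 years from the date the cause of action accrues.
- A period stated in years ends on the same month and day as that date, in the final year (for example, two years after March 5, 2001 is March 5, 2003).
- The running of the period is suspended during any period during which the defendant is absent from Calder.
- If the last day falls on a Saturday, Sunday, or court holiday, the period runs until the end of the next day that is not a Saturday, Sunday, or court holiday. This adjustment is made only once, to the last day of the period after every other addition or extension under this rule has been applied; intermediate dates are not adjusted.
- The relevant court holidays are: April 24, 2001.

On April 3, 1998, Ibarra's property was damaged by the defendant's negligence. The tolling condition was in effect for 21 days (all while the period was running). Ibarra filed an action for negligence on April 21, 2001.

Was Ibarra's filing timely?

3 years after April 3, 1998 is April 3, 2001.
Tolling adds 21 days: April 3, 2001 + 21 days = April 24, 2001.
April 24, 2001 is a listed holiday. The next qualifying day is April 25, 2001.
The deadline is April 25, 2001; the filing on April 21, 2001 is on or before that date.

Yes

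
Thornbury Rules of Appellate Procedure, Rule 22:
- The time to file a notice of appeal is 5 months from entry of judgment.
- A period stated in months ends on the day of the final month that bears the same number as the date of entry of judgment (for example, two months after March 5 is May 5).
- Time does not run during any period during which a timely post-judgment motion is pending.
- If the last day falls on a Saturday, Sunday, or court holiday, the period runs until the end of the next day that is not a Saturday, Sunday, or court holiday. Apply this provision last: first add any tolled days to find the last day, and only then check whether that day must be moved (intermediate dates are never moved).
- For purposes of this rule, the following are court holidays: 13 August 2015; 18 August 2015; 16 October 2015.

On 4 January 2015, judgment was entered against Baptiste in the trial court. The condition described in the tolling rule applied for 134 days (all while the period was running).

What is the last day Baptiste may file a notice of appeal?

October 19, 2015

5 months after 4 January 2015 is June 4, 2015.
Tolling adds 134 days: June 4, 2015 + 134 days = October 16, 2015.
October 16, 2015 is a listed holiday; October 17, 2015 is Saturday; October 18, 2015 is Sunday. The next qualifying day is October 19, 2015.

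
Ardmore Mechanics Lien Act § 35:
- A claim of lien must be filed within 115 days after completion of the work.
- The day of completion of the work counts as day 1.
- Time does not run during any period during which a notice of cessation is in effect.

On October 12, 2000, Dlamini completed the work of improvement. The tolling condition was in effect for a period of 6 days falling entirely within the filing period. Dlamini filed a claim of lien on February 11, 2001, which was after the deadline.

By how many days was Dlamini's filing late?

Counting October 12, 2000 as day 1, day 115 is February 3, 2001.
Tolling adds 6 days: February 3, 2001 + 6 days = February 9, 2001.
The deadline is February 9, 2001; from February 9, 2001 to February 11, 2001 is 2 days.

2 days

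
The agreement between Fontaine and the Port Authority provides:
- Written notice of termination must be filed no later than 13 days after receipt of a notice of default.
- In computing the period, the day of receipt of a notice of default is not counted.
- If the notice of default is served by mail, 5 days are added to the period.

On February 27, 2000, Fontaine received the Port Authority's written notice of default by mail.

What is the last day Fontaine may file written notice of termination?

March 16, 2000

13 days after February 27, 2000 is March 11, 2000.
Service was by mail, adding 5 days: March 11, 2000 + 5 days = March 16, 2000.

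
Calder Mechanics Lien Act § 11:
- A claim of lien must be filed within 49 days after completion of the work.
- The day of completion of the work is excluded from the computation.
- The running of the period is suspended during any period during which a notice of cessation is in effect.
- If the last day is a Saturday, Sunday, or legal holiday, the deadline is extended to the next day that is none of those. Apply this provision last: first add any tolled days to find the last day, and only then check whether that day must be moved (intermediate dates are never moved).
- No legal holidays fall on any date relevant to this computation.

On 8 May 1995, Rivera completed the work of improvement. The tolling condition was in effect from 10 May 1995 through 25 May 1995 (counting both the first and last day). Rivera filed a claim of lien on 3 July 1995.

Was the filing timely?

49 days after 8 May 1995 is June 26, 1995.
From May 10, 1995 through May 25, 1995 inclusive is 16 days; tolling adds 16 days: June 26, 1995 + 16 days = July 12, 1995.
July 12, 1995 is a Wednesday and not a legal holiday, so no extension applies.
The deadline is July 12, 1995; the filing on July 3, 1995 is on or before that date.

Yes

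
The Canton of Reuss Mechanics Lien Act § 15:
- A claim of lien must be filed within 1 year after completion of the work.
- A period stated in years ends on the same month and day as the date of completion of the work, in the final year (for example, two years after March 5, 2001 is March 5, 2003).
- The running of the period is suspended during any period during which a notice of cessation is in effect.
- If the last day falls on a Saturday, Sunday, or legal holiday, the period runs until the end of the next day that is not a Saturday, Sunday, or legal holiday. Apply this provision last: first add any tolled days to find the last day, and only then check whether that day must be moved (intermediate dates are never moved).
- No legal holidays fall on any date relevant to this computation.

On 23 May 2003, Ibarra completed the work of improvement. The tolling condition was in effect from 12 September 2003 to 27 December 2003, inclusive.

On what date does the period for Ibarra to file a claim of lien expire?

September 7, 2004

1 year after 23 May 2003 is May 23, 2004.
From September 12, 2003 through December 27, 2003 inclusive is 107 days; tolling adds 107 days: May 23, 2004 + 107 days = September 7, 2004.
September 7, 2004 is a Tuesday and not a legal holiday, so no extension applies.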